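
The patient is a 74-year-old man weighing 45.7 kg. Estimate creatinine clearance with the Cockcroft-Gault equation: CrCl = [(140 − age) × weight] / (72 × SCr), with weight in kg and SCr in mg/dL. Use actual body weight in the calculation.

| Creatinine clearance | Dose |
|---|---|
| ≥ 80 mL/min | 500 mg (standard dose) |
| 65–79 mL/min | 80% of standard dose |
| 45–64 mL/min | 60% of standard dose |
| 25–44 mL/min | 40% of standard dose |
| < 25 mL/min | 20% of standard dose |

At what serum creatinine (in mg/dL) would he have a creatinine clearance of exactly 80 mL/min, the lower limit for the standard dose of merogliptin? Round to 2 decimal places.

Standard dose requires CrCl ≥ 80 mL/min.
Set (140 − 74) × 45.7 / (72 × SCr) = 80
SCr = (140 − 74) × 45.7 / (72 × 80) = 0.524 mg/dL

0.52 mg/dL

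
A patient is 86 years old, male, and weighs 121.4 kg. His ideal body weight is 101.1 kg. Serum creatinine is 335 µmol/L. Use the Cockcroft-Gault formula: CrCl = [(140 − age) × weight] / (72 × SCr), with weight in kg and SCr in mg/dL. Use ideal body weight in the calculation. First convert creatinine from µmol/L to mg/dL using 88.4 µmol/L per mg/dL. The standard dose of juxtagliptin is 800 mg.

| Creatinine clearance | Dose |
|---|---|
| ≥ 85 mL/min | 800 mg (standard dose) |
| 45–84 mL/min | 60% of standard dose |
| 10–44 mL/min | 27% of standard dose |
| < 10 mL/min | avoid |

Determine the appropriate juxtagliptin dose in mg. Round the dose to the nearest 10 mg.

SCr = 335 / 88.4 = 3.79 mg/dL
CrCl = (140 − 86) × 101.1 / (72 × 3.79) = 5459.4 / 272.88 ≈ 20.0 mL/min
CrCl ≈ 20 mL/min → bracket 10–44 mL/min.
27% of 800 mg = 216 mg → 220 mg

220 mg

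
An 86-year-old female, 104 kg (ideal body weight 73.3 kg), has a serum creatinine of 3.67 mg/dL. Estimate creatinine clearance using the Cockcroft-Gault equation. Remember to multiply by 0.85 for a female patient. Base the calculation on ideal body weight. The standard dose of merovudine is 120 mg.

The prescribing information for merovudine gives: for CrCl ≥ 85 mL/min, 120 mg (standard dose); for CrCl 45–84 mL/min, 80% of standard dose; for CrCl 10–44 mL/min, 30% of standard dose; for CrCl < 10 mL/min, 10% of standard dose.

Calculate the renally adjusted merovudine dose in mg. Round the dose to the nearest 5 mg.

CrCl = (140 − 86) × 73.3 / (72 × 3.67) × 0.85 = 3958.2 / 264.24 × 0.85 ≈ 12.7 mL/min
CrCl ≈ 13 mL/min → bracket 10–44 mL/min.
30% of 120 mg = 36 mg → 35 mg

35 mg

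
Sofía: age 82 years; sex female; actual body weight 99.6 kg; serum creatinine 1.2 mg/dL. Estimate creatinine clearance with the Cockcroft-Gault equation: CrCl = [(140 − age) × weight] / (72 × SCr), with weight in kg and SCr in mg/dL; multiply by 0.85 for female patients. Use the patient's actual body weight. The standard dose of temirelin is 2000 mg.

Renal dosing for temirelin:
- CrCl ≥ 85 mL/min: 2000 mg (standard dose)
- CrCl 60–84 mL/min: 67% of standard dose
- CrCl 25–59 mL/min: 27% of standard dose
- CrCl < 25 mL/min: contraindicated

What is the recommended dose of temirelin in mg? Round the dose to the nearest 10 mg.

540 mg

CrCl = (140 − 82) × 99.6 / (72 × 1.2) × 0.85 = 5776.8 / 86.40 × 0.85 ≈ 56.8 mL/min
CrCl ≈ 57 mL/min → bracket 25–59 mL/min.
27% of 2000 mg = 540 mg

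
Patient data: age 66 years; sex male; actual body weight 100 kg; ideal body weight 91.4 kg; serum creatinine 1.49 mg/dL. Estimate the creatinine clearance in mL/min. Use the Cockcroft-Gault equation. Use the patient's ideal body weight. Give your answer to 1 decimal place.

CrCl = (140 − 66) × 91.4 / (72 × 1.49) = 6763.6 / 107.28 ≈ 63.0 mL/min

63.0 mL/min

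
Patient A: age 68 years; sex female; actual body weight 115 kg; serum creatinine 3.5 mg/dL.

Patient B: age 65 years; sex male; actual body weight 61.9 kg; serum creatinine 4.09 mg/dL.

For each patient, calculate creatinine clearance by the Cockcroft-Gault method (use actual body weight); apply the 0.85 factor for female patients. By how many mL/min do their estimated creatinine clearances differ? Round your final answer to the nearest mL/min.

12 mL/min

Patient A: CrCl = (140 − 68) × 115 / (72 × 3.5) × 0.85 = 8280.0 / 252.00 × 0.85 ≈ 27.9 mL/min
Patient B: CrCl = (140 − 65) × 61.9 / (72 × 4.09) = 4642.5 / 294.48 ≈ 15.8 mL/min
|27.9 − 15.8| = 12.1 mL/min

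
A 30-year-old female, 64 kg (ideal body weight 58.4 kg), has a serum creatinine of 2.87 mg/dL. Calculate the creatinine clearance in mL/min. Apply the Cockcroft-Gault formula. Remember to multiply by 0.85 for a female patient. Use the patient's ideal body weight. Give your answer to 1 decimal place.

CrCl = (140 − 30) × 58.4 / (72 × 2.87) × 0.85 = 6424.0 / 206.64 × 0.85 ≈ 26.4 mL/min

26.4 mL/min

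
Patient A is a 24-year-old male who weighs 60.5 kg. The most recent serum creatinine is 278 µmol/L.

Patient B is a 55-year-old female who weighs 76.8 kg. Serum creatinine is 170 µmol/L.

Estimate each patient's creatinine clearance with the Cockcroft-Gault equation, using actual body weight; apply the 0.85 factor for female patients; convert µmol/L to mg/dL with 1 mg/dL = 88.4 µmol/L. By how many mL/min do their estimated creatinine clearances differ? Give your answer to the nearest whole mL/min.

9 mL/min

Patient A: SCr = 278 / 88.4 = 3.145 mg/dL
Patient A: CrCl = (140 − 24) × 60.5 / (72 × 3.145) = 7018.0 / 226.44 ≈ 31.0 mL/min
Patient B: SCr = 170 / 88.4 = 1.923 mg/dL
Patient B: CrCl = (140 − 55) × 76.8 / (72 × 1.923) × 0.85 = 6528.0 / 138.46 × 0.85 ≈ 40.1 mL/min
|31.0 − 40.1| = 9.1 mL/min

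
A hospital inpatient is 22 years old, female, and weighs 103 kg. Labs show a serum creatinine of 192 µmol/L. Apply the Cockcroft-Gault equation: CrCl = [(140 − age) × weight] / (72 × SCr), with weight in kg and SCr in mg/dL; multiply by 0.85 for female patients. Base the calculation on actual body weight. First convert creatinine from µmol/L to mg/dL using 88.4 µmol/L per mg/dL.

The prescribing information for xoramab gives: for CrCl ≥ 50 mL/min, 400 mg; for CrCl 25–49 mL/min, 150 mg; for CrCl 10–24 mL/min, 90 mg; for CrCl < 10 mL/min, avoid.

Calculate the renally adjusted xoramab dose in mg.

SCr = 192 / 88.4 = 2.172 mg/dL
CrCl = (140 − 22) × 103 / (72 × 2.172) × 0.85 = 12154.0 / 156.38 × 0.85 ≈ 66.1 mL/min
CrCl ≈ 66 mL/min → bracket ≥ 50 mL/min.
Dose for this bracket: 400 mg.

400 mg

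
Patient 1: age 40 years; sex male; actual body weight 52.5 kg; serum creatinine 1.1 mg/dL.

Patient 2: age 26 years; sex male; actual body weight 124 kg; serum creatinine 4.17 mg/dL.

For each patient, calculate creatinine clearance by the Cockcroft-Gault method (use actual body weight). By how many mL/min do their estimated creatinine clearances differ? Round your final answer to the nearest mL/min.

Patient 1: CrCl = (140 − 40) × 52.5 / (72 × 1.1) = 5250.0 / 79.20 ≈ 66.3 mL/min
Patient 2: CrCl = (140 − 26) × 124 / (72 × 4.17) = 14136.0 / 300.24 ≈ 47.1 mL/min
|66.3 − 47.1| = 19.2 mL/min

19 mL/min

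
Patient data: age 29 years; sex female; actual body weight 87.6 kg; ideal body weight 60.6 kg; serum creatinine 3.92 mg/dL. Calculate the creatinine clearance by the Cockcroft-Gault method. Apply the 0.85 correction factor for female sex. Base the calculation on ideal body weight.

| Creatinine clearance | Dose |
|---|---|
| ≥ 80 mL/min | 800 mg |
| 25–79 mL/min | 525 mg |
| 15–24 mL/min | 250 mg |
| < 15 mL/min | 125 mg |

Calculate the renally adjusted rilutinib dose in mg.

250 mg

CrCl = (140 − 29) × 60.6 / (72 × 3.92) × 0.85 = 6726.6 / 282.24 × 0.85 ≈ 20.3 mL/min
CrCl ≈ 20 mL/min → bracket 15–24 mL/min.
Dose for this bracket: 250 mg.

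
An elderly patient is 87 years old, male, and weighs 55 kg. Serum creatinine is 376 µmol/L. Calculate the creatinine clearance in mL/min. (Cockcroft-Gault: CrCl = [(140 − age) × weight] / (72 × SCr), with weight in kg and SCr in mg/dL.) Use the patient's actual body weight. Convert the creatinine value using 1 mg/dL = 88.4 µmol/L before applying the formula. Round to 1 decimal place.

9.5 mL/min

SCr = 376 / 88.4 = 4.253 mg/dL
CrCl = (140 − 87) × 55 / (72 × 4.253) = 2915.0 / 306.22 ≈ 9.5 mL/min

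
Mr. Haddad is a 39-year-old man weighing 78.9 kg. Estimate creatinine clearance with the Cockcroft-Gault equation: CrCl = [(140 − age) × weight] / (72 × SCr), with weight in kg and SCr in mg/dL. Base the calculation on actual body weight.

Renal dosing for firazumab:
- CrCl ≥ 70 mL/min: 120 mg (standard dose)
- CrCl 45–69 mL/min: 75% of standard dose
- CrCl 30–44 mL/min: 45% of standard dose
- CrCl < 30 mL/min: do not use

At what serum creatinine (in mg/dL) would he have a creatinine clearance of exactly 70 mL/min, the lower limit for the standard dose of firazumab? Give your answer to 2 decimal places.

1.58 mg/dL

Standard dose requires CrCl ≥ 70 mL/min.
Set (140 − 39) × 78.9 / (72 × SCr) = 70
SCr = (140 − 39) × 78.9 / (72 × 70) = 1.581 mg/dL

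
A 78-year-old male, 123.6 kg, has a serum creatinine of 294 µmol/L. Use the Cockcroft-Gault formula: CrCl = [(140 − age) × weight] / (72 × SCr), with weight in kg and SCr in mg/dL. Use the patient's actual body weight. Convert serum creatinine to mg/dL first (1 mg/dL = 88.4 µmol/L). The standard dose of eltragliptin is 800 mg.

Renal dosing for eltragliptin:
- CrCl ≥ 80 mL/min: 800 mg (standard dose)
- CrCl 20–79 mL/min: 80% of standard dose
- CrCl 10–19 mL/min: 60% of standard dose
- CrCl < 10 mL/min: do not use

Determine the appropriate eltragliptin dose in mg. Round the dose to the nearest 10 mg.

640 mg

SCr = 294 / 88.4 = 3.326 mg/dL
CrCl = (140 − 78) × 123.6 / (72 × 3.326) = 7663.2 / 239.47 ≈ 32.0 mL/min
CrCl ≈ 32 mL/min → bracket 20–79 mL/min.
80% of 800 mg = 640 mg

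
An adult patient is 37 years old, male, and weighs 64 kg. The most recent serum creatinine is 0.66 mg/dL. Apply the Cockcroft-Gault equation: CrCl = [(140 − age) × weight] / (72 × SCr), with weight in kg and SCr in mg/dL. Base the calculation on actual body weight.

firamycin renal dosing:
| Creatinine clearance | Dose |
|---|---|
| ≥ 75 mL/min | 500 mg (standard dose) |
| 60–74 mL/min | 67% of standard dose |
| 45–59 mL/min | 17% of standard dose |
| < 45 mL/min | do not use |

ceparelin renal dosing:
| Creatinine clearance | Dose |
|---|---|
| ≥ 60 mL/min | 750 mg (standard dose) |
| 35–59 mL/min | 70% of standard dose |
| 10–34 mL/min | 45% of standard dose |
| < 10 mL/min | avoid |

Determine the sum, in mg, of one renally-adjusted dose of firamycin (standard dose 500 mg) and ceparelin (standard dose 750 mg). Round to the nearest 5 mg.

1250 mg

CrCl = (140 − 37) × 64 / (72 × 0.66) = 6592.0 / 47.52 ≈ 138.7 mL/min
CrCl ≈ 139 mL/min.
firamycin: ≥ 75 mL/min → 100% of 500 mg = 500 mg.
ceparelin: ≥ 60 mL/min → 100% of 750 mg = 750 mg.
Total = 500 + 750 = 1250 mg.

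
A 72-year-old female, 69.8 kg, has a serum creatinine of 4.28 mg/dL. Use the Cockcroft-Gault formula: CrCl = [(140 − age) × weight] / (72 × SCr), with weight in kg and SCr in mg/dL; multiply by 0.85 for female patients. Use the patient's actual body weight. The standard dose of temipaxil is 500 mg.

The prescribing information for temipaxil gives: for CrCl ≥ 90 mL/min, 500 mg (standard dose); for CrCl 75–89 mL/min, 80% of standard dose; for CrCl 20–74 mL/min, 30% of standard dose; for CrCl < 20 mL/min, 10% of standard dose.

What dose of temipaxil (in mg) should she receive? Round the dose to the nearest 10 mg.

CrCl = (140 − 72) × 69.8 / (72 × 4.28) × 0.85 = 4746.4 / 308.16 × 0.85 ≈ 13.1 mL/min
CrCl ≈ 13 mL/min → bracket < 20 mL/min.
10% of 500 mg = 50 mg

50 mg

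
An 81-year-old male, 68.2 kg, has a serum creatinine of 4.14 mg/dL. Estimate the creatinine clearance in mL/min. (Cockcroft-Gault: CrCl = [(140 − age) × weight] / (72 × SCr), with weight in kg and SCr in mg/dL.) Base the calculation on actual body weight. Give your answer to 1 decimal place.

CrCl = (140 − 81) × 68.2 / (72 × 4.14) = 4023.8 / 298.08 ≈ 13.5 mL/min

13.5 mL/min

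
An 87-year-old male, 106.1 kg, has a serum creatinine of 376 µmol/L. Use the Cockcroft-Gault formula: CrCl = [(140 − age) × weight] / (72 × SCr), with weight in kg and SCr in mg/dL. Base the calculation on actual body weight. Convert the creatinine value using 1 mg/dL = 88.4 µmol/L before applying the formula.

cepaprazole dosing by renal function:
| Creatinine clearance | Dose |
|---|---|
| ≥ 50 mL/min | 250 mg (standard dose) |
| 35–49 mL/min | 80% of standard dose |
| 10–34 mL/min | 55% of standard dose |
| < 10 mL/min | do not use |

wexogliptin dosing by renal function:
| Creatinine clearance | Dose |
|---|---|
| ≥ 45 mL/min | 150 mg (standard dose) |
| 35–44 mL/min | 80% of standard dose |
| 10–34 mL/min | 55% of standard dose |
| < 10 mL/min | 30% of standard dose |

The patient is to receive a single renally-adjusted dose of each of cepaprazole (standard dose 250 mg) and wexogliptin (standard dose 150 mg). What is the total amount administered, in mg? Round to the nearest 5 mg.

SCr = 376 / 88.4 = 4.253 mg/dL
CrCl = (140 − 87) × 106.1 / (72 × 4.253) = 5623.3 / 306.22 ≈ 18.4 mL/min
CrCl ≈ 18 mL/min.
cepaprazole: 10–34 mL/min → 55% of 250 mg = 137.5 mg.
wexogliptin: 10–34 mL/min → 55% of 150 mg = 82.5 mg.
Total = 137.5 + 82.5 = 220 mg.

220 mg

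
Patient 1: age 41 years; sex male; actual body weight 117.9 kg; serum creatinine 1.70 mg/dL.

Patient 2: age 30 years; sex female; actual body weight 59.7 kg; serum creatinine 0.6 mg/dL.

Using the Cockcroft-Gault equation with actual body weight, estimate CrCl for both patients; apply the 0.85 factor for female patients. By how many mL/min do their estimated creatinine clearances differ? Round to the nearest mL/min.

Patient 1: CrCl = (140 − 41) × 117.9 / (72 × 1.7) = 11672.1 / 122.40 ≈ 95.4 mL/min
Patient 2: CrCl = (140 − 30) × 59.7 / (72 × 0.6) × 0.85 = 6567.0 / 43.20 × 0.85 ≈ 129.2 mL/min
|95.4 − 129.2| = 33.8 mL/min

34 mL/min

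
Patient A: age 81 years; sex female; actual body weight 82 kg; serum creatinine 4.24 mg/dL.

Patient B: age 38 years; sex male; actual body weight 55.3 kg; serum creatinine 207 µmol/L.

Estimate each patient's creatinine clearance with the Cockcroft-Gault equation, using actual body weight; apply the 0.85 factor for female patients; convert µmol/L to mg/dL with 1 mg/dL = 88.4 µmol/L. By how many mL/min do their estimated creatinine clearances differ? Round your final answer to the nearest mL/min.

Patient A: CrCl = (140 − 81) × 82 / (72 × 4.24) × 0.85 = 4838.0 / 305.28 × 0.85 ≈ 13.5 mL/min
Patient B: SCr = 207 / 88.4 = 2.342 mg/dL
Patient B: CrCl = (140 − 38) × 55.3 / (72 × 2.342) = 5640.6 / 168.62 ≈ 33.5 mL/min
|13.5 − 33.5| = 20.0 mL/min

20 mL/min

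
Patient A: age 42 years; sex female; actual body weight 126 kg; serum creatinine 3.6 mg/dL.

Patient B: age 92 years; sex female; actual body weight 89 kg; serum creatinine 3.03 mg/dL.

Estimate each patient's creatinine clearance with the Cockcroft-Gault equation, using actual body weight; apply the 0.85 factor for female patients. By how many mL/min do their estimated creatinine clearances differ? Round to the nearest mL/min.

Patient A: CrCl = (140 − 42) × 126 / (72 × 3.6) × 0.85 = 12348.0 / 259.20 × 0.85 ≈ 40.5 mL/min
Patient B: CrCl = (140 − 92) × 89 / (72 × 3.03) × 0.85 = 4272.0 / 218.16 × 0.85 ≈ 16.6 mL/min
|40.5 − 16.6| = 23.9 mL/min

24 mL/min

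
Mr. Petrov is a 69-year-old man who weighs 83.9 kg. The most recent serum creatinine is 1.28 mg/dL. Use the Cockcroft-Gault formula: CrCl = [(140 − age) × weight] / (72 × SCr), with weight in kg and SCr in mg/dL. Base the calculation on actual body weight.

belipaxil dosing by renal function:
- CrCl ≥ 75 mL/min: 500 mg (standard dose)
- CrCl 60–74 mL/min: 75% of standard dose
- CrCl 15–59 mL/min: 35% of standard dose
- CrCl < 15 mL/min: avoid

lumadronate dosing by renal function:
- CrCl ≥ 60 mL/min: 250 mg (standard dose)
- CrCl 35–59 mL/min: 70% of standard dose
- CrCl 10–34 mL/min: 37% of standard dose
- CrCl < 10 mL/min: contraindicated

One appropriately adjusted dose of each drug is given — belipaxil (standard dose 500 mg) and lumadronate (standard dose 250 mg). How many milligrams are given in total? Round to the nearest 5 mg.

CrCl = (140 − 69) × 83.9 / (72 × 1.28) = 5956.9 / 92.16 ≈ 64.6 mL/min
CrCl ≈ 65 mL/min.
belipaxil: 60–74 mL/min → 75% of 500 mg = 375 mg.
lumadronate: ≥ 60 mL/min → 100% of 250 mg = 250 mg.
Total = 375 + 250 = 625 mg.

625 mg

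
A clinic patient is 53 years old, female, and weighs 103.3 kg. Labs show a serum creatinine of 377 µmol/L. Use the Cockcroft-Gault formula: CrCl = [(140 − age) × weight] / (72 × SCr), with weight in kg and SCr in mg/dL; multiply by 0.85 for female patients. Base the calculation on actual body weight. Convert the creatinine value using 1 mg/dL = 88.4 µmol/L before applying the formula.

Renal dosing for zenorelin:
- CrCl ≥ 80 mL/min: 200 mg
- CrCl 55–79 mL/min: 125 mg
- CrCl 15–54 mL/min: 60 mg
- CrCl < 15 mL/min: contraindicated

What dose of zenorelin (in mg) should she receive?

60 mg

SCr = 377 / 88.4 = 4.265 mg/dL
CrCl = (140 − 53) × 103.3 / (72 × 4.265) × 0.85 = 8987.1 / 307.08 × 0.85 ≈ 24.9 mL/min
CrCl ≈ 25 mL/min → bracket 15–54 mL/min.
Dose for this bracket: 60 mg.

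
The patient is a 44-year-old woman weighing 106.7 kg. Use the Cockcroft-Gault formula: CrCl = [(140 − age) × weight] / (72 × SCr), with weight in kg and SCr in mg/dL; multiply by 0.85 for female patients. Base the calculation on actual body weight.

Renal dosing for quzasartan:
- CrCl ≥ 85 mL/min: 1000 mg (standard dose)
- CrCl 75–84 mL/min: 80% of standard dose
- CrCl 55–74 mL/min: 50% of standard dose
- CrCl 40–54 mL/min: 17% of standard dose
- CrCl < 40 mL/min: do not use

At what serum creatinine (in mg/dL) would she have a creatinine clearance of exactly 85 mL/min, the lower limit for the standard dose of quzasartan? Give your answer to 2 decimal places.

Standard dose requires CrCl ≥ 85 mL/min.
Set (140 − 44) × 106.7 × 0.85 / (72 × SCr) = 85
SCr = (140 − 44) × 106.7 × 0.85 / (72 × 85) = 1.423 mg/dL

1.42 mg/dL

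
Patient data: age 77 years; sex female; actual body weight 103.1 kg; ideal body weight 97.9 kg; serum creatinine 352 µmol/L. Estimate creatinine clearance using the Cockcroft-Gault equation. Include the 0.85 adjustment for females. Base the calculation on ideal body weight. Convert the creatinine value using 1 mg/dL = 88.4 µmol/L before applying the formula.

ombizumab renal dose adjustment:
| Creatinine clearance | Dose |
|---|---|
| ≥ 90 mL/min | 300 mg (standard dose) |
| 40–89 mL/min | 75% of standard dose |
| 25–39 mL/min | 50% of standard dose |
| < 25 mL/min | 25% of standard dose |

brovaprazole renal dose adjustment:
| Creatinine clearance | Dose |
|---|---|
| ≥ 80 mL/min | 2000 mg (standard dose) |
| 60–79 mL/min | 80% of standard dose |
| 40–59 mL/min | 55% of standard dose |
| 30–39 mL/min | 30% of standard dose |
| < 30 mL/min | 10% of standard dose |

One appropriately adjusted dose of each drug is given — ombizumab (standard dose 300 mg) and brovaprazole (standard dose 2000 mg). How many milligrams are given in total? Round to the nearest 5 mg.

275 mg

SCr = 352 / 88.4 = 3.982 mg/dL
CrCl = (140 − 77) × 97.9 / (72 × 3.982) × 0.85 = 6167.7 / 286.70 × 0.85 ≈ 18.3 mL/min
CrCl ≈ 18 mL/min.
ombizumab: < 25 mL/min → 25% of 300 mg = 75 mg.
brovaprazole: < 30 mL/min → 10% of 2000 mg = 200 mg.
Total = 75 + 200 = 275 mg.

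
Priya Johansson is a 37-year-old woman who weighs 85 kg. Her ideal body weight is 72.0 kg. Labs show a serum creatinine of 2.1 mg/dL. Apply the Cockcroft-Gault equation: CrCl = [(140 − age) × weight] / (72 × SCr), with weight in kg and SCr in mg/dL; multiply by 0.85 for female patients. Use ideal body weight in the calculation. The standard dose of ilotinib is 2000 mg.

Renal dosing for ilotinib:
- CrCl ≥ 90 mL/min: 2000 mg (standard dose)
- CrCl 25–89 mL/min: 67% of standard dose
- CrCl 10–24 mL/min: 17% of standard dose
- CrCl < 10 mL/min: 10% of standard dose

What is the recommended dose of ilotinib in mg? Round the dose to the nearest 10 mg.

1340 mg

CrCl = (140 − 37) × 72 / (72 × 2.1) × 0.85 = 7416.0 / 151.20 × 0.85 ≈ 41.7 mL/min
CrCl ≈ 42 mL/min → bracket 25–89 mL/min.
67% of 2000 mg = 1340 mg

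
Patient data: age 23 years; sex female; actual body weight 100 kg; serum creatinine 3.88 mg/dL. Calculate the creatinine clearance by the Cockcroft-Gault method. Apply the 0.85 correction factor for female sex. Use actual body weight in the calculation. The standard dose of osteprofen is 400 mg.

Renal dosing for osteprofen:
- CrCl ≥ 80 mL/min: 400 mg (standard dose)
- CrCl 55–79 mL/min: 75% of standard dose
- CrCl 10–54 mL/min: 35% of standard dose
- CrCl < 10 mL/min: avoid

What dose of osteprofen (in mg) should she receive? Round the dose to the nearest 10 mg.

CrCl = (140 − 23) × 100 / (72 × 3.88) × 0.85 = 11700.0 / 279.36 × 0.85 ≈ 35.6 mL/min
CrCl ≈ 36 mL/min → bracket 10–54 mL/min.
35% of 400 mg = 140 mg

140 mg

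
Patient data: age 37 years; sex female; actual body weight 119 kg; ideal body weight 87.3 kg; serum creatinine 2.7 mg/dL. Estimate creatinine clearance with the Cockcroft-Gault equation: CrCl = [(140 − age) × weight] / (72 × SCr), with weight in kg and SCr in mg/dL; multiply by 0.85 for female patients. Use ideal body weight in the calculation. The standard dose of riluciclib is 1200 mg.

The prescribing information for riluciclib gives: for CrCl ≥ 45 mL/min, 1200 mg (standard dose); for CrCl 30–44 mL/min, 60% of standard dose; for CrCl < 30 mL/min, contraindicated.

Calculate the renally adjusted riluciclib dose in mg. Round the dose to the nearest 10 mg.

CrCl = (140 − 37) × 87.3 / (72 × 2.7) × 0.85 = 8991.9 / 194.40 × 0.85 ≈ 39.3 mL/min
CrCl ≈ 39 mL/min → bracket 30–44 mL/min.
60% of 1200 mg = 720 mg

720 mg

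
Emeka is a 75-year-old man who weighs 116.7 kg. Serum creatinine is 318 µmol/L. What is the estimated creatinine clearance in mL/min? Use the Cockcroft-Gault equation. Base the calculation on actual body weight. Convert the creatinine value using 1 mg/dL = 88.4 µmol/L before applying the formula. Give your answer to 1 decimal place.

29.3 mL/min

SCr = 318 / 88.4 = 3.597 mg/dL
CrCl = (140 − 75) × 116.7 / (72 × 3.597) = 7585.5 / 258.98 ≈ 29.3 mL/min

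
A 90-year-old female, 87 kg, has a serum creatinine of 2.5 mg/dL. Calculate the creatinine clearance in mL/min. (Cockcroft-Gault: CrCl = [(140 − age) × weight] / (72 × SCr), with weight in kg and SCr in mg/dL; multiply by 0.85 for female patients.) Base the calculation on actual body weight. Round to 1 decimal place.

20.5 mL/min

CrCl = (140 − 90) × 87 / (72 × 2.5) × 0.85 = 4350.0 / 180.00 × 0.85 ≈ 20.5 mL/min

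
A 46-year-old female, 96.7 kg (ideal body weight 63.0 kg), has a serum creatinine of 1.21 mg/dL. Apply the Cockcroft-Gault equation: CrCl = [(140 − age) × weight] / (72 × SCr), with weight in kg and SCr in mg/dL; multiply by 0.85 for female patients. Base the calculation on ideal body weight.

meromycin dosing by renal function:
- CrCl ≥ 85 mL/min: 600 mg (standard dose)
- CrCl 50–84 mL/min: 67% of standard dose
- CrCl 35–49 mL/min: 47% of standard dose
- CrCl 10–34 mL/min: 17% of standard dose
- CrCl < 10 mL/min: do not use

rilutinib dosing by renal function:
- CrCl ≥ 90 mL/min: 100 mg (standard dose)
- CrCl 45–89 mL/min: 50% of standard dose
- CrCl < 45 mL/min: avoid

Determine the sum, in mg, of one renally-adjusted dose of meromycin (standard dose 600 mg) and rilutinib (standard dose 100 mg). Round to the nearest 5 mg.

CrCl = (140 − 46) × 63 / (72 × 1.21) × 0.85 = 5922.0 / 87.12 × 0.85 ≈ 57.8 mL/min
CrCl ≈ 58 mL/min.
meromycin: 50–84 mL/min → 67% of 600 mg = 402 mg.
rilutinib: 45–89 mL/min → 50% of 100 mg = 50 mg.
Total = 402 + 50 = 452 mg.

450 mg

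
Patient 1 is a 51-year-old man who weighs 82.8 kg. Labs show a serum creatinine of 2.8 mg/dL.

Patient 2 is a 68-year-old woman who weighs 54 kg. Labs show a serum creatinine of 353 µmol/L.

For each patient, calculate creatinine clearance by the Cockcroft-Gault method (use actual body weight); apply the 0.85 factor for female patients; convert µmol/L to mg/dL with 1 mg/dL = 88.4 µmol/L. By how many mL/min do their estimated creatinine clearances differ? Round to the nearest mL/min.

25 mL/min

Patient 1: CrCl = (140 − 51) × 82.8 / (72 × 2.8) = 7369.2 / 201.60 ≈ 36.6 mL/min
Patient 2: SCr = 353 / 88.4 = 3.993 mg/dL
Patient 2: CrCl = (140 − 68) × 54 / (72 × 3.993) × 0.85 = 3888.0 / 287.50 × 0.85 ≈ 11.5 mL/min
|36.6 − 11.5| = 25.1 mL/min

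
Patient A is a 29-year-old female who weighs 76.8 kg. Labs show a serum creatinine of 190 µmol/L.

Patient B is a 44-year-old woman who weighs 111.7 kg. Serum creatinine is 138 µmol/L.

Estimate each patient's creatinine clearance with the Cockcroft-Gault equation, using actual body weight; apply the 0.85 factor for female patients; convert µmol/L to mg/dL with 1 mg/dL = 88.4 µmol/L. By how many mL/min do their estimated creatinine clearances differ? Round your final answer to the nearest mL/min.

Patient A: SCr = 190 / 88.4 = 2.149 mg/dL
Patient A: CrCl = (140 − 29) × 76.8 / (72 × 2.149) × 0.85 = 8524.8 / 154.73 × 0.85 ≈ 46.8 mL/min
Patient B: SCr = 138 / 88.4 = 1.561 mg/dL
Patient B: CrCl = (140 − 44) × 111.7 / (72 × 1.561) × 0.85 = 10723.2 / 112.39 × 0.85 ≈ 81.1 mL/min
|46.8 − 81.1| = 34.3 mL/min

34 mL/min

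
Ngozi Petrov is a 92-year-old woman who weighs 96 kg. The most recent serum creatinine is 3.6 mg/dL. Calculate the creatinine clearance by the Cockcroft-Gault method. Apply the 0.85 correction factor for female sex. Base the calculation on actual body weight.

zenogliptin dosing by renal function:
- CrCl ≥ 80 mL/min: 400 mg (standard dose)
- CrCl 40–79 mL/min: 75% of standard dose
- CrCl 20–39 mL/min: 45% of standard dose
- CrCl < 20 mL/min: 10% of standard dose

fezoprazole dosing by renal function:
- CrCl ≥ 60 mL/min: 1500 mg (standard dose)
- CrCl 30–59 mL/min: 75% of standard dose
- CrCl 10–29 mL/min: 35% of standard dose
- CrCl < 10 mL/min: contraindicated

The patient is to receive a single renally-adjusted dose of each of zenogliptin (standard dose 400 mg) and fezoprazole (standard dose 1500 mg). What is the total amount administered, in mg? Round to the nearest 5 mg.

CrCl = (140 − 92) × 96 / (72 × 3.6) × 0.85 = 4608.0 / 259.20 × 0.85 ≈ 15.1 mL/min
CrCl ≈ 15 mL/min.
zenogliptin: < 20 mL/min → 10% of 400 mg = 40 mg.
fezoprazole: 10–29 mL/min → 35% of 1500 mg = 525 mg.
Total = 40 + 525 = 565 mg.

565 mg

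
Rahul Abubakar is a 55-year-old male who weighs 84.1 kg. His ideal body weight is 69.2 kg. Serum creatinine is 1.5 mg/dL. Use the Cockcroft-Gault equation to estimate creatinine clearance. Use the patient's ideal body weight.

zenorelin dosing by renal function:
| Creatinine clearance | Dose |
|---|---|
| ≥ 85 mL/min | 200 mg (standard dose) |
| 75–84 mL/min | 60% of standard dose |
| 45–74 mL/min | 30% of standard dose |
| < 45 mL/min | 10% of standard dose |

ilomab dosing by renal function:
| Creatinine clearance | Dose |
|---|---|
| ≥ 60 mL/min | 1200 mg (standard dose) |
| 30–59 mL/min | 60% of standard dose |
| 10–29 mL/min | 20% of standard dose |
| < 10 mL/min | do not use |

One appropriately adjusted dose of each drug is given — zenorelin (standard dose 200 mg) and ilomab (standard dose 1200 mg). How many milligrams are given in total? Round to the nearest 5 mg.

780 mg

CrCl = (140 − 55) × 69.2 / (72 × 1.5) = 5882.0 / 108.00 ≈ 54.5 mL/min
CrCl ≈ 54 mL/min.
zenorelin: 45–74 mL/min → 30% of 200 mg = 60 mg.
ilomab: 30–59 mL/min → 60% of 1200 mg = 720 mg.
Total = 60 + 720 = 780 mg.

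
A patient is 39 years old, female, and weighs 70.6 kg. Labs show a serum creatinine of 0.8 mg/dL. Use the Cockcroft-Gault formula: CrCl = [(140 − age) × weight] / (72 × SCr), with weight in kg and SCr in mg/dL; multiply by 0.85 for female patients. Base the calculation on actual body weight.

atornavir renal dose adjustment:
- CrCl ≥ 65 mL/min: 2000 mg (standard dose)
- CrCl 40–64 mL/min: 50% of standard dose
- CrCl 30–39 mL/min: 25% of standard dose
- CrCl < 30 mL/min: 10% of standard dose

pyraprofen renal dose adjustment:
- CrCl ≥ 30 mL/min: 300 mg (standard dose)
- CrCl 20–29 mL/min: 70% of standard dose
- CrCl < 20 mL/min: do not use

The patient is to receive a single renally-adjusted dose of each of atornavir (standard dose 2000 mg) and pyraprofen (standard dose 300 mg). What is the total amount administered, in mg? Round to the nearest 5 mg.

CrCl = (140 − 39) × 70.6 / (72 × 0.8) × 0.85 = 7130.6 / 57.60 × 0.85 ≈ 105.2 mL/min
CrCl ≈ 105 mL/min.
atornavir: ≥ 65 mL/min → 100% of 2000 mg = 2000 mg.
pyraprofen: ≥ 30 mL/min → 100% of 300 mg = 300 mg.
Total = 2000 + 300 = 2300 mg.

2300 mg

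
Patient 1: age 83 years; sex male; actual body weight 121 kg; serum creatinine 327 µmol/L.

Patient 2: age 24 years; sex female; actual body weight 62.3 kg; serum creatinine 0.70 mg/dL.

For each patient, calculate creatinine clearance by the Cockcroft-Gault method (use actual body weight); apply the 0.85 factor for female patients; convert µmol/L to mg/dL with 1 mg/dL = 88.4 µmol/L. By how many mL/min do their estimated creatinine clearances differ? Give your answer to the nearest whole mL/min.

96 mL/min

Patient 1: SCr = 327 / 88.4 = 3.699 mg/dL
Patient 1: CrCl = (140 − 83) × 121 / (72 × 3.699) = 6897.0 / 266.33 ≈ 25.9 mL/min
Patient 2: CrCl = (140 − 24) × 62.3 / (72 × 0.7) × 0.85 = 7226.8 / 50.40 × 0.85 ≈ 121.9 mL/min
|25.9 − 121.9| = 96.0 mL/min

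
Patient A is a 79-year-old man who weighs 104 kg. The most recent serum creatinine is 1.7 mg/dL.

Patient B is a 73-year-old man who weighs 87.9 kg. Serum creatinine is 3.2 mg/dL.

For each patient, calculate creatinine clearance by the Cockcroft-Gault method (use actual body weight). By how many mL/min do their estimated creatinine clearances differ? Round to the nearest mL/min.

26 mL/min

Patient A: CrCl = (140 − 79) × 104 / (72 × 1.7) = 6344.0 / 122.40 ≈ 51.8 mL/min
Patient B: CrCl = (140 − 73) × 87.9 / (72 × 3.2) = 5889.3 / 230.40 ≈ 25.6 mL/min
|51.8 − 25.6| = 26.2 mL/min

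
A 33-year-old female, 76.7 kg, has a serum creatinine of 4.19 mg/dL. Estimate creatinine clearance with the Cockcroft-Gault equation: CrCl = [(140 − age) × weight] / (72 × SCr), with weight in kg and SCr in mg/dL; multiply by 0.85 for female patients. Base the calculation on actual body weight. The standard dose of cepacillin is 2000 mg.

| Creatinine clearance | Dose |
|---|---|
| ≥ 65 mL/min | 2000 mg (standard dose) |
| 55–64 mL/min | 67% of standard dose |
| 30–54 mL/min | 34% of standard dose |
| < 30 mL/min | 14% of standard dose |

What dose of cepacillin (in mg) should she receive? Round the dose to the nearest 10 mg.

280 mg

CrCl = (140 − 33) × 76.7 / (72 × 4.19) × 0.85 = 8206.9 / 301.68 × 0.85 ≈ 23.1 mL/min
CrCl ≈ 23 mL/min → bracket < 30 mL/min.
14% of 2000 mg = 280 mg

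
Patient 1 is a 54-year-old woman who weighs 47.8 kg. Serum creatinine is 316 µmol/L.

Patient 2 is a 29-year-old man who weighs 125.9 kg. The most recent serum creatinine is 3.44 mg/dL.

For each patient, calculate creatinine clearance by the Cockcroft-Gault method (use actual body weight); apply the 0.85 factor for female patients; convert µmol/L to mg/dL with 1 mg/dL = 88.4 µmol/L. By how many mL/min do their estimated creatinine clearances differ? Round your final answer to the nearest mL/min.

Patient 1: SCr = 316 / 88.4 = 3.575 mg/dL
Patient 1: CrCl = (140 − 54) × 47.8 / (72 × 3.575) × 0.85 = 4110.8 / 257.40 × 0.85 ≈ 13.6 mL/min
Patient 2: CrCl = (140 − 29) × 125.9 / (72 × 3.44) = 13974.9 / 247.68 ≈ 56.4 mL/min
|13.6 − 56.4| = 42.8 mL/min

43 mL/min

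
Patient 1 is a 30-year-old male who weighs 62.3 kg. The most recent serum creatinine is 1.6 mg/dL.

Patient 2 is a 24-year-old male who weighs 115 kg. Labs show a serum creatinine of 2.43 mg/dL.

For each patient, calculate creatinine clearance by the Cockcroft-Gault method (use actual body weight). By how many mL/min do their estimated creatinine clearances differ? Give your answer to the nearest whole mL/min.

Patient 1: CrCl = (140 − 30) × 62.3 / (72 × 1.6) = 6853.0 / 115.20 ≈ 59.5 mL/min
Patient 2: CrCl = (140 − 24) × 115 / (72 × 2.43) = 13340.0 / 174.96 ≈ 76.2 mL/min
|59.5 − 76.2| = 16.7 mL/min

17 mL/min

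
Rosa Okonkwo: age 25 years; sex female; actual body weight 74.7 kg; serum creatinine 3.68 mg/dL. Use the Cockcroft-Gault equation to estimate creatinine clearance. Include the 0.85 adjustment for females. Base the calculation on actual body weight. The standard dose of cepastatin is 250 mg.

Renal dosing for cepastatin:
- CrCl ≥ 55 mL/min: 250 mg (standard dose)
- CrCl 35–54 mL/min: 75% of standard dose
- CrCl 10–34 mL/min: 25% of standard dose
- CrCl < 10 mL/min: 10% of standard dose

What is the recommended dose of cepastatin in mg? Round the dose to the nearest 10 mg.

CrCl = (140 − 25) × 74.7 / (72 × 3.68) × 0.85 = 8590.5 / 264.96 × 0.85 ≈ 27.6 mL/min
CrCl ≈ 28 mL/min → bracket 10–34 mL/min.
25% of 250 mg = 62.5 mg → 60 mg

60 mg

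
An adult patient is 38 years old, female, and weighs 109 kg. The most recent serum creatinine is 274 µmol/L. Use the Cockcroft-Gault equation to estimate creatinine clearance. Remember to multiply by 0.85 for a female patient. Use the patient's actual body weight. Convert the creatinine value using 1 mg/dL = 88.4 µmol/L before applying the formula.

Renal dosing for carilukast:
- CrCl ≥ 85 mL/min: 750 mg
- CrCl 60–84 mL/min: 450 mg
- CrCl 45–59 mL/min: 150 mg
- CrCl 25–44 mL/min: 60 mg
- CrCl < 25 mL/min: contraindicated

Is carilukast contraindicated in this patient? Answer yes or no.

no

SCr = 274 / 88.4 = 3.1 mg/dL
CrCl = (140 − 38) × 109 / (72 × 3.1) × 0.85 = 11118.0 / 223.20 × 0.85 ≈ 42.3 mL/min
CrCl ≈ 42 mL/min, which is ≥ 25 mL/min.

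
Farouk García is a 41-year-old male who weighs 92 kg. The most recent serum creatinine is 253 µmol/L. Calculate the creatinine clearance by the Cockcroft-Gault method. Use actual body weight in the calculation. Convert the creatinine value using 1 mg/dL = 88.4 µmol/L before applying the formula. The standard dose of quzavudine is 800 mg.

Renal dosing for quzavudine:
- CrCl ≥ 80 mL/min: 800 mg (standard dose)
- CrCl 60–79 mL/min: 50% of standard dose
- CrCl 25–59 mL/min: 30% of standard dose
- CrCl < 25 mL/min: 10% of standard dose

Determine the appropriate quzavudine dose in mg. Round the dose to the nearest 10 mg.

SCr = 253 / 88.4 = 2.862 mg/dL
CrCl = (140 − 41) × 92 / (72 × 2.862) = 9108.0 / 206.06 ≈ 44.2 mL/min
CrCl ≈ 44 mL/min → bracket 25–59 mL/min.
30% of 800 mg = 240 mg

240 mg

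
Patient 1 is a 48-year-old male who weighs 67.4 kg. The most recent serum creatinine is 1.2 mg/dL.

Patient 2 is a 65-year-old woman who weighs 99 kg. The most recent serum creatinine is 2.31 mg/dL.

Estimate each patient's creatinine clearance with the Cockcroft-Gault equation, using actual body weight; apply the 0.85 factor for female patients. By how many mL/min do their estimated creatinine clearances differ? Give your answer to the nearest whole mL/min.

Patient 1: CrCl = (140 − 48) × 67.4 / (72 × 1.2) = 6200.8 / 86.40 ≈ 71.8 mL/min
Patient 2: CrCl = (140 − 65) × 99 / (72 × 2.31) × 0.85 = 7425.0 / 166.32 × 0.85 ≈ 37.9 mL/min
|71.8 − 37.9| = 33.9 mL/min

34 mL/min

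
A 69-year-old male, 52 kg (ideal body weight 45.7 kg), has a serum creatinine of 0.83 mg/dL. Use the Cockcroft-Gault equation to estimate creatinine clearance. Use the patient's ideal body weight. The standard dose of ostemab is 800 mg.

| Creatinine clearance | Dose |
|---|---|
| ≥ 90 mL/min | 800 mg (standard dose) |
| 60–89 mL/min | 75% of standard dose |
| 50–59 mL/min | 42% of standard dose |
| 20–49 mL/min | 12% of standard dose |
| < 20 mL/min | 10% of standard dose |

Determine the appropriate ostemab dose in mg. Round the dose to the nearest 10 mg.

340 mg

CrCl = (140 − 69) × 45.7 / (72 × 0.83) = 3244.7 / 59.76 ≈ 54.3 mL/min
CrCl ≈ 54 mL/min → bracket 50–59 mL/min.
42% of 800 mg = 336 mg → 340 mg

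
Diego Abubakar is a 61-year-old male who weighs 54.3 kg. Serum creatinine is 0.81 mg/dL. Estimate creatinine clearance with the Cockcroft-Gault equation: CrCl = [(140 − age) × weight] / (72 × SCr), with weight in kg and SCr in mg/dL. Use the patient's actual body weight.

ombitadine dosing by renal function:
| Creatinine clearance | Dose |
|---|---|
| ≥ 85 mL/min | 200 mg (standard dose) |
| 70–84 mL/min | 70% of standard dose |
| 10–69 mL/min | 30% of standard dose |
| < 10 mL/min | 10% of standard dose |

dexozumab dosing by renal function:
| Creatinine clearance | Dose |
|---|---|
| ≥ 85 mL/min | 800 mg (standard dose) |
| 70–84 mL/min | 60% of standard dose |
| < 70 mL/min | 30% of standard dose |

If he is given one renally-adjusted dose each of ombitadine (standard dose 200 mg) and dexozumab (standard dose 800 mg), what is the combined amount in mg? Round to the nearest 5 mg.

620 mg

CrCl = (140 − 61) × 54.3 / (72 × 0.81) = 4289.7 / 58.32 ≈ 73.6 mL/min
CrCl ≈ 74 mL/min.
ombitadine: 70–84 mL/min → 70% of 200 mg = 140 mg.
dexozumab: 70–84 mL/min → 60% of 800 mg = 480 mg.
Total = 140 + 480 = 620 mg.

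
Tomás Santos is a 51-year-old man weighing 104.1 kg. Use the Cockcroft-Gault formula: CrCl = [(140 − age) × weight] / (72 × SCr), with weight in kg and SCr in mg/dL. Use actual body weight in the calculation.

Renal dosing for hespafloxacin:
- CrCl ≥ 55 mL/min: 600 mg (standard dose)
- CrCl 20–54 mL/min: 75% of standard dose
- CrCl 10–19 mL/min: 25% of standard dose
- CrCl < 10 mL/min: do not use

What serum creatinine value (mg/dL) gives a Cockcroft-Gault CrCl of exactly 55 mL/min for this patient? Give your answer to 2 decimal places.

2.34 mg/dL

Standard dose requires CrCl ≥ 55 mL/min.
Set (140 − 51) × 104.1 / (72 × SCr) = 55
SCr = (140 − 51) × 104.1 / (72 × 55) = 2.340 mg/dL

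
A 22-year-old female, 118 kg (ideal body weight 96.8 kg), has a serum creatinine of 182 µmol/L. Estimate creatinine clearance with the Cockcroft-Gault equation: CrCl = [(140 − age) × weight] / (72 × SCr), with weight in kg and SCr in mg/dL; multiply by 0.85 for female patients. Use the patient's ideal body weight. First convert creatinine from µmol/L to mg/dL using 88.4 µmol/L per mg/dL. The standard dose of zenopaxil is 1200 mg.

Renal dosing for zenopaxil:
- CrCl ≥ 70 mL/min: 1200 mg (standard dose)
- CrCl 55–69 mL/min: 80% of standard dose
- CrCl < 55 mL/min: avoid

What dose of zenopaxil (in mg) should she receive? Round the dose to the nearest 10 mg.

960 mg

SCr = 182 / 88.4 = 2.059 mg/dL
CrCl = (140 − 22) × 96.8 / (72 × 2.059) × 0.85 = 11422.4 / 148.25 × 0.85 ≈ 65.5 mL/min
CrCl ≈ 65 mL/min → bracket 55–69 mL/min.
80% of 1200 mg = 960 mg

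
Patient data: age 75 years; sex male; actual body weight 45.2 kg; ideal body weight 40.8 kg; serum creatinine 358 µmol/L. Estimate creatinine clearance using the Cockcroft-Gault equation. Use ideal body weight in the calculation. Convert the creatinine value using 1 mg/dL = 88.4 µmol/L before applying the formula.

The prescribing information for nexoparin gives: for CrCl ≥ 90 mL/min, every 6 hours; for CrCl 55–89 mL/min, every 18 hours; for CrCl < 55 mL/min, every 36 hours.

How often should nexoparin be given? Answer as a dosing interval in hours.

SCr = 358 / 88.4 = 4.05 mg/dL
CrCl = (140 − 75) × 40.8 / (72 × 4.05) = 2652.0 / 291.60 ≈ 9.1 mL/min
CrCl ≈ 9 mL/min → bracket < 55 mL/min → every 36 hours.

every 36 hours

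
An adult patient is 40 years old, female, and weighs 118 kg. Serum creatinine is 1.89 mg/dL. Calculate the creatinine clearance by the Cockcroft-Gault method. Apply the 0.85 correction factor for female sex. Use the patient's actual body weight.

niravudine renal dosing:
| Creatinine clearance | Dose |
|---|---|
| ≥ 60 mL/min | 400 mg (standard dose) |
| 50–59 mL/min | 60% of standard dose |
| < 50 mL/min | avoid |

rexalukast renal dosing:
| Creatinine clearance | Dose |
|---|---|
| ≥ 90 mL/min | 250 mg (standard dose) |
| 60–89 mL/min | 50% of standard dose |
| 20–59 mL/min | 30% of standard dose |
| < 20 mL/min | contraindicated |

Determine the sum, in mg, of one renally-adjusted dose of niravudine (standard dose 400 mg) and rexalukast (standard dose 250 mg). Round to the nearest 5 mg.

CrCl = (140 − 40) × 118 / (72 × 1.89) × 0.85 = 11800.0 / 136.08 × 0.85 ≈ 73.7 mL/min
CrCl ≈ 74 mL/min.
niravudine: ≥ 60 mL/min → 100% of 400 mg = 400 mg.
rexalukast: 60–89 mL/min → 50% of 250 mg = 125 mg.
Total = 400 + 125 = 525 mg.

525 mg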